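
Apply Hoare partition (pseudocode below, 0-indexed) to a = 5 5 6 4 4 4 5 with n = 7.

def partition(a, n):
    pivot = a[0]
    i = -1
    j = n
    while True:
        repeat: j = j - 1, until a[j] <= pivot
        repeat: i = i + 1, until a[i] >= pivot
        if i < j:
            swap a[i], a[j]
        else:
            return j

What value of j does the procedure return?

3

pivot = a[0] = 5; i = -1, j = 7
j→6 (a[6]=5≤5), i→0 (a[0]=5≥5); i<j, swap → 5 5 6 4 4 4 5
j→5 (a[5]=4≤5), i→1 (a[1]=5≥5); i<j, swap → 5 4 6 4 4 5 5
j→4 (a[4]=4≤5), i→2 (a[2]=6≥5); i<j, swap → 5 4 4 4 6 5 5
j→3, i→4; i≥j, return j=3. a = 5 4 4 4 6 5 5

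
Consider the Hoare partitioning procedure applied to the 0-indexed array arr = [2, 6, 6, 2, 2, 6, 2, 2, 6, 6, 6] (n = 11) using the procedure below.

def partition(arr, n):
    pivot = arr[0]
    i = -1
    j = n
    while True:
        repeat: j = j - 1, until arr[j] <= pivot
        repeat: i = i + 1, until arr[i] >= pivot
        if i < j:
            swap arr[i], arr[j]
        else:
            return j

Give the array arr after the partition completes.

pivot = arr[0] = 2; i = -1, j = 11
j→7 (arr[7]=2≤2), i→0 (arr[0]=2≥2); i<j, swap → [2, 6, 6, 2, 2, 6, 2, 2, 6, 6, 6]
j→6 (arr[6]=2≤2), i→1 (arr[1]=6≥2); i<j, swap → [2, 2, 6, 2, 2, 6, 6, 2, 6, 6, 6]
j→4 (arr[4]=2≤2), i→2 (arr[2]=6≥2); i<j, swap → [2, 2, 2, 2, 6, 6, 6, 2, 6, 6, 6]
j→3, i→3; i≥j, return j=3. arr = [2, 2, 2, 2, 6, 6, 6, 2, 6, 6, 6]

[2, 2, 2, 2, 6, 6, 6, 2, 6, 6, 6]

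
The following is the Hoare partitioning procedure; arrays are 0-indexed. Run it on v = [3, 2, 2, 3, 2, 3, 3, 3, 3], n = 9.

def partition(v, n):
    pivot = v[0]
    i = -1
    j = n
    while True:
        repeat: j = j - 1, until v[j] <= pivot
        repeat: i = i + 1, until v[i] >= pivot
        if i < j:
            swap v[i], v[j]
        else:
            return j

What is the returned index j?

pivot = v[0] = 3; i = -1, j = 9
j→8 (v[8]=3≤3), i→0 (v[0]=3≥3); i<j, swap → [3, 2, 2, 3, 2, 3, 3, 3, 3]
j→7 (v[7]=3≤3), i→3 (v[3]=3≥3); i<j, swap → [3, 2, 2, 3, 2, 3, 3, 3, 3]
j→6 (v[6]=3≤3), i→5 (v[5]=3≥3); i<j, swap → [3, 2, 2, 3, 2, 3, 3, 3, 3]
j→5, i→6; i≥j, return j=5. v = [3, 2, 2, 3, 2, 3, 3, 3, 3]

5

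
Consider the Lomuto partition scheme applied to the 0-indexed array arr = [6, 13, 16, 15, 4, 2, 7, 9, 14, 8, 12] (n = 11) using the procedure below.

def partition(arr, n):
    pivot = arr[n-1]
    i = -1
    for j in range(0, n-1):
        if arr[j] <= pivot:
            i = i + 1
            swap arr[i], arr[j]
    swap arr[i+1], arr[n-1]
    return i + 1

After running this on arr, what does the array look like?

pivot=12, i=-1
j=0: 6≤12, i=0, swap(0,0) ⇒ [6, 13, 16, 15, 4, 2, 7, 9, 14, 8, 12]
j=1: 13>12, skip
j=2: 16>12, skip
j=3: 15>12, skip
j=4: 4≤12, i=1, swap(1,4) ⇒ [6, 4, 16, 15, 13, 2, 7, 9, 14, 8, 12]
j=5: 2≤12, i=2, swap(2,5) ⇒ [6, 4, 2, 15, 13, 16, 7, 9, 14, 8, 12]
j=6: 7≤12, i=3, swap(3,6) ⇒ [6, 4, 2, 7, 13, 16, 15, 9, 14, 8, 12]
j=7: 9≤12, i=4, swap(4,7) ⇒ [6, 4, 2, 7, 9, 16, 15, 13, 14, 8, 12]
j=8: 14>12, skip
j=9: 8≤12, i=5, swap(5,9) ⇒ [6, 4, 2, 7, 9, 8, 15, 13, 14, 16, 12]
swap(6,10) ⇒ [6, 4, 2, 7, 9, 8, 12, 13, 14, 16, 15]; return 6

[6, 4, 2, 7, 9, 8, 12, 13, 14, 16, 15]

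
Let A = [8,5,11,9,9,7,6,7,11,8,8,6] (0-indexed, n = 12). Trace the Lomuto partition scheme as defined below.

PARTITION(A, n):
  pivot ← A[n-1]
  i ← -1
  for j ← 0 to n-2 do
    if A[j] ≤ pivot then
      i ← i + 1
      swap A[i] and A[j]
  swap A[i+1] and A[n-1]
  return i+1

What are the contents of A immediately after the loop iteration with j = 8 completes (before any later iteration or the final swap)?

pivot=6, i=-1
j=0: 8>6, skip
j=1: 5≤6, i=0, swap(0,1) ⇒ [5,8,11,9,9,7,6,7,11,8,8,6]
j=2: 11>6, skip
j=3: 9>6, skip
j=4: 9>6, skip
j=5: 7>6, skip
j=6: 6≤6, i=1, swap(1,6) ⇒ [5,6,11,9,9,7,8,7,11,8,8,6]
j=7: 7>6, skip
j=8: 11>6, skip
(after j=8) A = [5,6,11,9,9,7,8,7,11,8,8,6]

[5,6,11,9,9,7,8,7,11,8,8,6]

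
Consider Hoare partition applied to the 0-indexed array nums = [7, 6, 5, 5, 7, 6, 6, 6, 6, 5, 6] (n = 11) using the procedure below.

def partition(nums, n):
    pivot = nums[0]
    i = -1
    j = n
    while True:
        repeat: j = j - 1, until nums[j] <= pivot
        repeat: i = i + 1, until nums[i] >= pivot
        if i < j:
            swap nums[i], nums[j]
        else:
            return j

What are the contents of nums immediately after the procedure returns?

pivot = nums[0] = 7; i = -1, j = 11
j→10 (nums[10]=6≤7), i→0 (nums[0]=7≥7); i<j, swap → [6, 6, 5, 5, 7, 6, 6, 6, 6, 5, 7]
j→9 (nums[9]=5≤7), i→4 (nums[4]=7≥7); i<j, swap → [6, 6, 5, 5, 5, 6, 6, 6, 6, 7, 7]
j→8, i→9; i≥j, return j=8. nums = [6, 6, 5, 5, 5, 6, 6, 6, 6, 7, 7]

[6, 6, 5, 5, 5, 6, 6, 6, 6, 7, 7]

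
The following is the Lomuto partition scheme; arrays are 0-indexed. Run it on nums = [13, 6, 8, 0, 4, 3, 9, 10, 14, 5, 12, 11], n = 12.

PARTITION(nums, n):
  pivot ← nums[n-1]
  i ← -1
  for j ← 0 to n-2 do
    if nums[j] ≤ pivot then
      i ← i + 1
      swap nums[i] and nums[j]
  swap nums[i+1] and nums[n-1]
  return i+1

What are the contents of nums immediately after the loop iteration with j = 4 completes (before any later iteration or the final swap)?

pivot = nums[11] = 11; i = -1
j=0: nums[0]=13 > 11 → no swap
j=1: nums[1]=6 ≤ 11 → i=0, swap nums[0],nums[1] → [6, 13, 8, 0, 4, 3, 9, 10, 14, 5, 12, 11]
j=2: nums[2]=8 ≤ 11 → i=1, swap nums[1],nums[2] → [6, 8, 13, 0, 4, 3, 9, 10, 14, 5, 12, 11]
j=3: nums[3]=0 ≤ 11 → i=2, swap nums[2],nums[3] → [6, 8, 0, 13, 4, 3, 9, 10, 14, 5, 12, 11]
j=4: nums[4]=4 ≤ 11 → i=3, swap nums[3],nums[4] → [6, 8, 0, 4, 13, 3, 9, 10, 14, 5, 12, 11]
(after j=4) nums = [6, 8, 0, 4, 13, 3, 9, 10, 14, 5, 12, 11]

[6, 8, 0, 4, 13, 3, 9, 10, 14, 5, 12, 11]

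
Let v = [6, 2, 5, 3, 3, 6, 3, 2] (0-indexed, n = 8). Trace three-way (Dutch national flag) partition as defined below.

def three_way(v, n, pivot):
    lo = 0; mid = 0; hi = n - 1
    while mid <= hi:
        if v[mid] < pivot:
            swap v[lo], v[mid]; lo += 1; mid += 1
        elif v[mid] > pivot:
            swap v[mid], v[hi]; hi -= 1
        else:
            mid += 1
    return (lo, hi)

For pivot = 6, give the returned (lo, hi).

(6, 7)

pivot = 6; lo=0, mid=0, hi=7
v[mid]=6=6: mid=1
v[mid]=2<6: swap v[0],v[1]; lo=1,mid=2 → [2, 6, 5, 3, 3, 6, 3, 2]
v[mid]=5<6: swap v[1],v[2]; lo=2,mid=3 → [2, 5, 6, 3, 3, 6, 3, 2]
v[mid]=3<6: swap v[2],v[3]; lo=3,mid=4 → [2, 5, 3, 6, 3, 6, 3, 2]
v[mid]=3<6: swap v[3],v[4]; lo=4,mid=5 → [2, 5, 3, 3, 6, 6, 3, 2]
v[mid]=6=6: mid=6
v[mid]=3<6: swap v[4],v[6]; lo=5,mid=7 → [2, 5, 3, 3, 3, 6, 6, 2]
v[mid]=2<6: swap v[5],v[7]; lo=6,mid=8 → [2, 5, 3, 3, 3, 2, 6, 6]
end: lo=6, hi=7; v = [2, 5, 3, 3, 3, 2, 6, 6]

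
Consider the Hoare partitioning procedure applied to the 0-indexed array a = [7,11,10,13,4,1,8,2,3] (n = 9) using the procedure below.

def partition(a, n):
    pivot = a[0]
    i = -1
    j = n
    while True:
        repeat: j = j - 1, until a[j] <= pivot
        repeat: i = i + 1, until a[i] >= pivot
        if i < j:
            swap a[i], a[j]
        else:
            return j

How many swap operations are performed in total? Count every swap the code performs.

4

pivot=7
j stops at 8 (3), i stops at 0 (7); swap ⇒ [3,11,10,13,4,1,8,2,7]
j stops at 7 (2), i stops at 1 (11); swap ⇒ [3,2,10,13,4,1,8,11,7]
j stops at 5 (1), i stops at 2 (10); swap ⇒ [3,2,1,13,4,10,8,11,7]
j stops at 4 (4), i stops at 3 (13); swap ⇒ [3,2,1,4,13,10,8,11,7]
j stops at 3, i stops at 4; i≥j ⇒ return 3. a=[3,2,1,4,13,10,8,11,7]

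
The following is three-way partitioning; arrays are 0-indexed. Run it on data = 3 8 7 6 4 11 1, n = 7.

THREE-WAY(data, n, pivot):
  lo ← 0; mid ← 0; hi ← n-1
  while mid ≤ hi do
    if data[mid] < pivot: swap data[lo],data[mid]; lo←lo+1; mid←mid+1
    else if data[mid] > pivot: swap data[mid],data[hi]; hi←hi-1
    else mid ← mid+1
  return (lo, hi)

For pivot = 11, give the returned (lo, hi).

lo=0 mid=0 hi=6
3<11: swap(0,0), lo=1 mid=1 ⇒ 3 8 7 6 4 11 1
8<11: swap(1,1), lo=2 mid=2 ⇒ 3 8 7 6 4 11 1
7<11: swap(2,2), lo=3 mid=3 ⇒ 3 8 7 6 4 11 1
6<11: swap(3,3), lo=4 mid=4 ⇒ 3 8 7 6 4 11 1
4<11: swap(4,4), lo=5 mid=5 ⇒ 3 8 7 6 4 11 1
11=11: mid=6
1<11: swap(5,6), lo=6 mid=7 ⇒ 3 8 7 6 4 1 11
done. lo=6 hi=6; data=3 8 7 6 4 1 11

(6, 6)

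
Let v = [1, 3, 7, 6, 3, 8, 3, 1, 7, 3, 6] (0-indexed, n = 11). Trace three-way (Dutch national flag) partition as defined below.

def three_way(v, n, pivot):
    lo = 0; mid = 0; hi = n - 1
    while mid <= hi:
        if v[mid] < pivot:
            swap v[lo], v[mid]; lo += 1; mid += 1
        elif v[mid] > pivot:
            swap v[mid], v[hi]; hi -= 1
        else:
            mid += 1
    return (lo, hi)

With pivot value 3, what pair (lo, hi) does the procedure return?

lo=0 mid=0 hi=10
1<3: swap(0,0), lo=1 mid=1 ⇒ [1, 3, 7, 6, 3, 8, 3, 1, 7, 3, 6]
3=3: mid=2
7>3: swap(2,10), hi=9 ⇒ [1, 3, 6, 6, 3, 8, 3, 1, 7, 3, 7]
6>3: swap(2,9), hi=8 ⇒ [1, 3, 3, 6, 3, 8, 3, 1, 7, 6, 7]
3=3: mid=3
6>3: swap(3,8), hi=7 ⇒ [1, 3, 3, 7, 3, 8, 3, 1, 6, 6, 7]
7>3: swap(3,7), hi=6 ⇒ [1, 3, 3, 1, 3, 8, 3, 7, 6, 6, 7]
1<3: swap(1,3), lo=2 mid=4 ⇒ [1, 1, 3, 3, 3, 8, 3, 7, 6, 6, 7]
3=3: mid=5
8>3: swap(5,6), hi=5 ⇒ [1, 1, 3, 3, 3, 3, 8, 7, 6, 6, 7]
3=3: mid=6
done. lo=2 hi=5; v=[1, 1, 3, 3, 3, 3, 8, 7, 6, 6, 7]

(2, 5)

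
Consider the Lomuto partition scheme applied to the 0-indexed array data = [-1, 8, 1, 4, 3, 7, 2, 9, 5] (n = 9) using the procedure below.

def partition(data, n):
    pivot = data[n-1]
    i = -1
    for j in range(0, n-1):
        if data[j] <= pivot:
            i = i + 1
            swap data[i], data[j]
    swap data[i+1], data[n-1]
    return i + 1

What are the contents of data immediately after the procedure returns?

pivot=5, i=-1
j=0: -1≤5, i=0, swap(0,0) ⇒ [-1, 8, 1, 4, 3, 7, 2, 9, 5]
j=1: 8>5, skip
j=2: 1≤5, i=1, swap(1,2) ⇒ [-1, 1, 8, 4, 3, 7, 2, 9, 5]
j=3: 4≤5, i=2, swap(2,3) ⇒ [-1, 1, 4, 8, 3, 7, 2, 9, 5]
j=4: 3≤5, i=3, swap(3,4) ⇒ [-1, 1, 4, 3, 8, 7, 2, 9, 5]
j=5: 7>5, skip
j=6: 2≤5, i=4, swap(4,6) ⇒ [-1, 1, 4, 3, 2, 7, 8, 9, 5]
j=7: 9>5, skip
swap(5,8) ⇒ [-1, 1, 4, 3, 2, 5, 8, 9, 7]; return 5

[-1, 1, 4, 3, 2, 5, 8, 9, 7]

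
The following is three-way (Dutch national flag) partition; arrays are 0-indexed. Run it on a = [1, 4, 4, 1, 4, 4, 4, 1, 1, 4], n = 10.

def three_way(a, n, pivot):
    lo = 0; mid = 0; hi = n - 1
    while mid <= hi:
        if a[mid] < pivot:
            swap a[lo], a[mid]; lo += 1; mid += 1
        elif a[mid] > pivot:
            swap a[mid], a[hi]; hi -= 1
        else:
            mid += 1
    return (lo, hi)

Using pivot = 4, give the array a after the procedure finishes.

[1, 1, 1, 1, 4, 4, 4, 4, 4, 4]

lo=0 mid=0 hi=9
1<4: swap(0,0), lo=1 mid=1 ⇒ [1, 4, 4, 1, 4, 4, 4, 1, 1, 4]
4=4: mid=2
4=4: mid=3
1<4: swap(1,3), lo=2 mid=4 ⇒ [1, 1, 4, 4, 4, 4, 4, 1, 1, 4]
4=4: mid=5
4=4: mid=6
4=4: mid=7
1<4: swap(2,7), lo=3 mid=8 ⇒ [1, 1, 1, 4, 4, 4, 4, 4, 1, 4]
1<4: swap(3,8), lo=4 mid=9 ⇒ [1, 1, 1, 1, 4, 4, 4, 4, 4, 4]
4=4: mid=10
done. lo=4 hi=9; a=[1, 1, 1, 1, 4, 4, 4, 4, 4, 4]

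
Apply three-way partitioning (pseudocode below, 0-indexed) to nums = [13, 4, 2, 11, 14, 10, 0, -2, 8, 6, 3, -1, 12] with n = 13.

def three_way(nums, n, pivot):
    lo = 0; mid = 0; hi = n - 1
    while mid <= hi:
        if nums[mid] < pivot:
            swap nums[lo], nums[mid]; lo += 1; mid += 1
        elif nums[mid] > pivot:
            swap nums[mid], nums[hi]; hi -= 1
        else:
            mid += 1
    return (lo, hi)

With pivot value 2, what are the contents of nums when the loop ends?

[-1, -2, 0, 2, 10, 14, 11, 8, 6, 3, 4, 12, 13]

pivot = 2; lo=0, mid=0, hi=12
nums[mid]=13>2: swap nums[0],nums[12]; hi=11 → [12, 4, 2, 11, 14, 10, 0, -2, 8, 6, 3, -1, 13]
nums[mid]=12>2: swap nums[0],nums[11]; hi=10 → [-1, 4, 2, 11, 14, 10, 0, -2, 8, 6, 3, 12, 13]
nums[mid]=-1<2: swap nums[0],nums[0]; lo=1,mid=1 → [-1, 4, 2, 11, 14, 10, 0, -2, 8, 6, 3, 12, 13]
nums[mid]=4>2: swap nums[1],nums[10]; hi=9 → [-1, 3, 2, 11, 14, 10, 0, -2, 8, 6, 4, 12, 13]
nums[mid]=3>2: swap nums[1],nums[9]; hi=8 → [-1, 6, 2, 11, 14, 10, 0, -2, 8, 3, 4, 12, 13]
nums[mid]=6>2: swap nums[1],nums[8]; hi=7 → [-1, 8, 2, 11, 14, 10, 0, -2, 6, 3, 4, 12, 13]
nums[mid]=8>2: swap nums[1],nums[7]; hi=6 → [-1, -2, 2, 11, 14, 10, 0, 8, 6, 3, 4, 12, 13]
nums[mid]=-2<2: swap nums[1],nums[1]; lo=2,mid=2 → [-1, -2, 2, 11, 14, 10, 0, 8, 6, 3, 4, 12, 13]
nums[mid]=2=2: mid=3
nums[mid]=11>2: swap nums[3],nums[6]; hi=5 → [-1, -2, 2, 0, 14, 10, 11, 8, 6, 3, 4, 12, 13]
nums[mid]=0<2: swap nums[2],nums[3]; lo=3,mid=4 → [-1, -2, 0, 2, 14, 10, 11, 8, 6, 3, 4, 12, 13]
nums[mid]=14>2: swap nums[4],nums[5]; hi=4 → [-1, -2, 0, 2, 10, 14, 11, 8, 6, 3, 4, 12, 13]
nums[mid]=10>2: swap nums[4],nums[4]; hi=3 → [-1, -2, 0, 2, 10, 14, 11, 8, 6, 3, 4, 12, 13]
end: lo=3, hi=3; nums = [-1, -2, 0, 2, 10, 14, 11, 8, 6, 3, 4, 12, 13]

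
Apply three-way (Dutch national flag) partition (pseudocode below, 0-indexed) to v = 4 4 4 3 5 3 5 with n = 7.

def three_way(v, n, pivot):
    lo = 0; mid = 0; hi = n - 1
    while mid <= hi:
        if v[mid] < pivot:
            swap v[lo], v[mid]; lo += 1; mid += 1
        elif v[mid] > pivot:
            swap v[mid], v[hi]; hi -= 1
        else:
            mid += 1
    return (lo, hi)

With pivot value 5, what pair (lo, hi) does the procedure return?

lo=0 mid=0 hi=6
4<5: swap(0,0), lo=1 mid=1 ⇒ 4 4 4 3 5 3 5
4<5: swap(1,1), lo=2 mid=2 ⇒ 4 4 4 3 5 3 5
4<5: swap(2,2), lo=3 mid=3 ⇒ 4 4 4 3 5 3 5
3<5: swap(3,3), lo=4 mid=4 ⇒ 4 4 4 3 5 3 5
5=5: mid=5
3<5: swap(4,5), lo=5 mid=6 ⇒ 4 4 4 3 3 5 5
5=5: mid=7
done. lo=5 hi=6; v=4 4 4 3 3 5 5

(5, 6)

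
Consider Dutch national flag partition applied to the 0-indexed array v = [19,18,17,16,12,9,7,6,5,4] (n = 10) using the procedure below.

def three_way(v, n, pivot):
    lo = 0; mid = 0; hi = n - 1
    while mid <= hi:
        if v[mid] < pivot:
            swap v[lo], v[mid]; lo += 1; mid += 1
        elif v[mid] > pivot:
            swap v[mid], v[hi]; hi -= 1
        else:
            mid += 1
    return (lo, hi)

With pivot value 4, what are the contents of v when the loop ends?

pivot = 4; lo=0, mid=0, hi=9
v[mid]=19>4: swap v[0],v[9]; hi=8 → [4,18,17,16,12,9,7,6,5,19]
v[mid]=4=4: mid=1
v[mid]=18>4: swap v[1],v[8]; hi=7 → [4,5,17,16,12,9,7,6,18,19]
v[mid]=5>4: swap v[1],v[7]; hi=6 → [4,6,17,16,12,9,7,5,18,19]
v[mid]=6>4: swap v[1],v[6]; hi=5 → [4,7,17,16,12,9,6,5,18,19]
v[mid]=7>4: swap v[1],v[5]; hi=4 → [4,9,17,16,12,7,6,5,18,19]
v[mid]=9>4: swap v[1],v[4]; hi=3 → [4,12,17,16,9,7,6,5,18,19]
v[mid]=12>4: swap v[1],v[3]; hi=2 → [4,16,17,12,9,7,6,5,18,19]
v[mid]=16>4: swap v[1],v[2]; hi=1 → [4,17,16,12,9,7,6,5,18,19]
v[mid]=17>4: swap v[1],v[1]; hi=0 → [4,17,16,12,9,7,6,5,18,19]
end: lo=0, hi=0; v = [4,17,16,12,9,7,6,5,18,19]

[4,17,16,12,9,7,6,5,18,19]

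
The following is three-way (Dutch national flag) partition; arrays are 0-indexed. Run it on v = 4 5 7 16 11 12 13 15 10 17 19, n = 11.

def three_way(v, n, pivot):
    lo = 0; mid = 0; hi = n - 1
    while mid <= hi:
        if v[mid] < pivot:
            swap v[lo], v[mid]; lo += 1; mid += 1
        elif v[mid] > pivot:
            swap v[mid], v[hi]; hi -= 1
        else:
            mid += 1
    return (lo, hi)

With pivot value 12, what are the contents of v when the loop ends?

4 5 7 10 11 12 15 13 17 19 16

lo=0 mid=0 hi=10
4<12: swap(0,0), lo=1 mid=1 ⇒ 4 5 7 16 11 12 13 15 10 17 19
5<12: swap(1,1), lo=2 mid=2 ⇒ 4 5 7 16 11 12 13 15 10 17 19
7<12: swap(2,2), lo=3 mid=3 ⇒ 4 5 7 16 11 12 13 15 10 17 19
16>12: swap(3,10), hi=9 ⇒ 4 5 7 19 11 12 13 15 10 17 16
19>12: swap(3,9), hi=8 ⇒ 4 5 7 17 11 12 13 15 10 19 16
17>12: swap(3,8), hi=7 ⇒ 4 5 7 10 11 12 13 15 17 19 16
10<12: swap(3,3), lo=4 mid=4 ⇒ 4 5 7 10 11 12 13 15 17 19 16
11<12: swap(4,4), lo=5 mid=5 ⇒ 4 5 7 10 11 12 13 15 17 19 16
12=12: mid=6
13>12: swap(6,7), hi=6 ⇒ 4 5 7 10 11 12 15 13 17 19 16
15>12: swap(6,6), hi=5 ⇒ 4 5 7 10 11 12 15 13 17 19 16
done. lo=5 hi=5; v=4 5 7 10 11 12 15 13 17 19 16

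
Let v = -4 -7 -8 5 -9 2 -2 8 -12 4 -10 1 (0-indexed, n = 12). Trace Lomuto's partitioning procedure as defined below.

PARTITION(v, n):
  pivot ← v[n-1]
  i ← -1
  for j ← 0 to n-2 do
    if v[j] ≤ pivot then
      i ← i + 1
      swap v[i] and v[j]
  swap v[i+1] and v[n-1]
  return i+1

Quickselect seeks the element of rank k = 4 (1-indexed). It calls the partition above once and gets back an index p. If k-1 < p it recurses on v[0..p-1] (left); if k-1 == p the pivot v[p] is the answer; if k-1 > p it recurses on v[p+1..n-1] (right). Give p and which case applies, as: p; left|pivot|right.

7; left

pivot=1, i=-1
j=0: -4≤1, i=0, swap(0,0) ⇒ -4 -7 -8 5 -9 2 -2 8 -12 4 -10 1
j=1: -7≤1, i=1, swap(1,1) ⇒ -4 -7 -8 5 -9 2 -2 8 -12 4 -10 1
j=2: -8≤1, i=2, swap(2,2) ⇒ -4 -7 -8 5 -9 2 -2 8 -12 4 -10 1
j=3: 5>1, skip
j=4: -9≤1, i=3, swap(3,4) ⇒ -4 -7 -8 -9 5 2 -2 8 -12 4 -10 1
j=5: 2>1, skip
j=6: -2≤1, i=4, swap(4,6) ⇒ -4 -7 -8 -9 -2 2 5 8 -12 4 -10 1
j=7: 8>1, skip
j=8: -12≤1, i=5, swap(5,8) ⇒ -4 -7 -8 -9 -2 -12 5 8 2 4 -10 1
j=9: 4>1, skip
j=10: -10≤1, i=6, swap(6,10) ⇒ -4 -7 -8 -9 -2 -12 -10 8 2 4 5 1
swap(7,11) ⇒ -4 -7 -8 -9 -2 -12 -10 1 2 4 5 8; return 7
p = 7; k-1 = 3 < 7 ⇒ left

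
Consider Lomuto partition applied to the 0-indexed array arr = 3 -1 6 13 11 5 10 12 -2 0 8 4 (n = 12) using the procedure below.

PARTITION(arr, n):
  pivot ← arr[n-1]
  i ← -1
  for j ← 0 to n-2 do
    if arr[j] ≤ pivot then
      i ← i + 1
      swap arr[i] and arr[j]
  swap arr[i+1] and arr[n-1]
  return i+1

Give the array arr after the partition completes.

3 -1 -2 0 4 5 10 12 6 13 8 11

pivot = arr[11] = 4; i = -1
j=0: arr[0]=3 ≤ 4 → i=0, swap arr[0],arr[0] (no change) → 3 -1 6 13 11 5 10 12 -2 0 8 4
j=1: arr[1]=-1 ≤ 4 → i=1, swap arr[1],arr[1] (no change) → 3 -1 6 13 11 5 10 12 -2 0 8 4
j=2: arr[2]=6 > 4 → no swap
j=3: arr[3]=13 > 4 → no swap
j=4: arr[4]=11 > 4 → no swap
j=5: arr[5]=5 > 4 → no swap
j=6: arr[6]=10 > 4 → no swap
j=7: arr[7]=12 > 4 → no swap
j=8: arr[8]=-2 ≤ 4 → i=2, swap arr[2],arr[8] → 3 -1 -2 13 11 5 10 12 6 0 8 4
j=9: arr[9]=0 ≤ 4 → i=3, swap arr[3],arr[9] → 3 -1 -2 0 11 5 10 12 6 13 8 4
j=10: arr[10]=8 > 4 → no swap
final swap arr[4],arr[11] → 3 -1 -2 0 4 5 10 12 6 13 8 11; return 4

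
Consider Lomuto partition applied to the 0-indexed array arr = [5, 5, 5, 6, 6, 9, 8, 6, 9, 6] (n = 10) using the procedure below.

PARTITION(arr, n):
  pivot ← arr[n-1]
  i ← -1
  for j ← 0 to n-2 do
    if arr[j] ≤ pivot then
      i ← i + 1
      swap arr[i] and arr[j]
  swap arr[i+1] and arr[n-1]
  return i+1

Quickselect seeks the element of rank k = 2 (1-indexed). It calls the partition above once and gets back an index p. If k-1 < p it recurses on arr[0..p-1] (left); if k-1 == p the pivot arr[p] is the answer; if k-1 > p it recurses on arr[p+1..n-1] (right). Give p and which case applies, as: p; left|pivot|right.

6; left

pivot=6, i=-1
j=0: 5≤6, i=0, swap(0,0) ⇒ [5, 5, 5, 6, 6, 9, 8, 6, 9, 6]
j=1: 5≤6, i=1, swap(1,1) ⇒ [5, 5, 5, 6, 6, 9, 8, 6, 9, 6]
j=2: 5≤6, i=2, swap(2,2) ⇒ [5, 5, 5, 6, 6, 9, 8, 6, 9, 6]
j=3: 6≤6, i=3, swap(3,3) ⇒ [5, 5, 5, 6, 6, 9, 8, 6, 9, 6]
j=4: 6≤6, i=4, swap(4,4) ⇒ [5, 5, 5, 6, 6, 9, 8, 6, 9, 6]
j=5: 9>6, skip
j=6: 8>6, skip
j=7: 6≤6, i=5, swap(5,7) ⇒ [5, 5, 5, 6, 6, 6, 8, 9, 9, 6]
j=8: 9>6, skip
swap(6,9) ⇒ [5, 5, 5, 6, 6, 6, 6, 9, 9, 8]; return 6
p = 6; k-1 = 1 < 6 ⇒ left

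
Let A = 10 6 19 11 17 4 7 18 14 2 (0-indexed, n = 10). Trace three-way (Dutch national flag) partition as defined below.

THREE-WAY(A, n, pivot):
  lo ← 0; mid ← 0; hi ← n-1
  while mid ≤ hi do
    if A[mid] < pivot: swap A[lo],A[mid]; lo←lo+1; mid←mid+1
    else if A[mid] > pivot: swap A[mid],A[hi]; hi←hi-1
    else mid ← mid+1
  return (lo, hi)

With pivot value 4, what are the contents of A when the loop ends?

lo=0 mid=0 hi=9
10>4: swap(0,9), hi=8 ⇒ 2 6 19 11 17 4 7 18 14 10
2<4: swap(0,0), lo=1 mid=1 ⇒ 2 6 19 11 17 4 7 18 14 10
6>4: swap(1,8), hi=7 ⇒ 2 14 19 11 17 4 7 18 6 10
14>4: swap(1,7), hi=6 ⇒ 2 18 19 11 17 4 7 14 6 10
18>4: swap(1,6), hi=5 ⇒ 2 7 19 11 17 4 18 14 6 10
7>4: swap(1,5), hi=4 ⇒ 2 4 19 11 17 7 18 14 6 10
4=4: mid=2
19>4: swap(2,4), hi=3 ⇒ 2 4 17 11 19 7 18 14 6 10
17>4: swap(2,3), hi=2 ⇒ 2 4 11 17 19 7 18 14 6 10
11>4: swap(2,2), hi=1 ⇒ 2 4 11 17 19 7 18 14 6 10
done. lo=1 hi=1; A=2 4 11 17 19 7 18 14 6 10

2 4 11 17 19 7 18 14 6 10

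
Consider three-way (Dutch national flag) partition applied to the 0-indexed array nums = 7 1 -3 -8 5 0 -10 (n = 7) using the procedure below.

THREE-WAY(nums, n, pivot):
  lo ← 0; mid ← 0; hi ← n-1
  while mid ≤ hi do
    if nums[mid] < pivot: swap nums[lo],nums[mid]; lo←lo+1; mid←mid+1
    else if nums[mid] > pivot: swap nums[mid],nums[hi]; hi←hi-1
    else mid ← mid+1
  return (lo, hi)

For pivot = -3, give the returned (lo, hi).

(2, 2)

lo=0 mid=0 hi=6
7>-3: swap(0,6), hi=5 ⇒ -10 1 -3 -8 5 0 7
-10<-3: swap(0,0), lo=1 mid=1 ⇒ -10 1 -3 -8 5 0 7
1>-3: swap(1,5), hi=4 ⇒ -10 0 -3 -8 5 1 7
0>-3: swap(1,4), hi=3 ⇒ -10 5 -3 -8 0 1 7
5>-3: swap(1,3), hi=2 ⇒ -10 -8 -3 5 0 1 7
-8<-3: swap(1,1), lo=2 mid=2 ⇒ -10 -8 -3 5 0 1 7
-3=-3: mid=3
done. lo=2 hi=2; nums=-10 -8 -3 5 0 1 7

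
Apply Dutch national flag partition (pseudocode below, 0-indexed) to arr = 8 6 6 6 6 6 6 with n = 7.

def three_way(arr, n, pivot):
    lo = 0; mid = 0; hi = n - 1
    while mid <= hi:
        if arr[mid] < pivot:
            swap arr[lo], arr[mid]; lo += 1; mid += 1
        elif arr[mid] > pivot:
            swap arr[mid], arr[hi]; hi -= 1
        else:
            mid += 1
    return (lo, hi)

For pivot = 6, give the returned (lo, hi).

(0, 5)

lo=0 mid=0 hi=6
8>6: swap(0,6), hi=5 ⇒ 6 6 6 6 6 6 8
6=6: mid=1
6=6: mid=2
6=6: mid=3
6=6: mid=4
6=6: mid=5
6=6: mid=6
done. lo=0 hi=5; arr=6 6 6 6 6 6 8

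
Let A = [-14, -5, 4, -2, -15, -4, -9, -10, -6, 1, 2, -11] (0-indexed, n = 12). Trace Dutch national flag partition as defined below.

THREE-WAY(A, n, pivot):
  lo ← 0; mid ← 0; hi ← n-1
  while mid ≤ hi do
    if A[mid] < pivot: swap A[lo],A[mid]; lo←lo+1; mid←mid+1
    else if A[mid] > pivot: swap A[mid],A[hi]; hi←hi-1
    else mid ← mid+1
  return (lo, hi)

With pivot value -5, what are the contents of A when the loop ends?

[-14, -11, -6, -15, -10, -9, -5, -4, 1, 2, -2, 4]

lo=0 mid=0 hi=11
-14<-5: swap(0,0), lo=1 mid=1 ⇒ [-14, -5, 4, -2, -15, -4, -9, -10, -6, 1, 2, -11]
-5=-5: mid=2
4>-5: swap(2,11), hi=10 ⇒ [-14, -5, -11, -2, -15, -4, -9, -10, -6, 1, 2, 4]
-11<-5: swap(1,2), lo=2 mid=3 ⇒ [-14, -11, -5, -2, -15, -4, -9, -10, -6, 1, 2, 4]
-2>-5: swap(3,10), hi=9 ⇒ [-14, -11, -5, 2, -15, -4, -9, -10, -6, 1, -2, 4]
2>-5: swap(3,9), hi=8 ⇒ [-14, -11, -5, 1, -15, -4, -9, -10, -6, 2, -2, 4]
1>-5: swap(3,8), hi=7 ⇒ [-14, -11, -5, -6, -15, -4, -9, -10, 1, 2, -2, 4]
-6<-5: swap(2,3), lo=3 mid=4 ⇒ [-14, -11, -6, -5, -15, -4, -9, -10, 1, 2, -2, 4]
-15<-5: swap(3,4), lo=4 mid=5 ⇒ [-14, -11, -6, -15, -5, -4, -9, -10, 1, 2, -2, 4]
-4>-5: swap(5,7), hi=6 ⇒ [-14, -11, -6, -15, -5, -10, -9, -4, 1, 2, -2, 4]
-10<-5: swap(4,5), lo=5 mid=6 ⇒ [-14, -11, -6, -15, -10, -5, -9, -4, 1, 2, -2, 4]
-9<-5: swap(5,6), lo=6 mid=7 ⇒ [-14, -11, -6, -15, -10, -9, -5, -4, 1, 2, -2, 4]
done. lo=6 hi=6; A=[-14, -11, -6, -15, -10, -9, -5, -4, 1, 2, -2, 4]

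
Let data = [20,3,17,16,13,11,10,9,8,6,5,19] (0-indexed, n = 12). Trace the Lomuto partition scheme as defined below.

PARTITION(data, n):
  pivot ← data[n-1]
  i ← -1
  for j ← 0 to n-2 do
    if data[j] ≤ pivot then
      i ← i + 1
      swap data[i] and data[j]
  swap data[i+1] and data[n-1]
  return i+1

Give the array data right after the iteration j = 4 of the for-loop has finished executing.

[3,17,16,13,20,11,10,9,8,6,5,19]

pivot=19, i=-1
j=0: 20>19, skip
j=1: 3≤19, i=0, swap(0,1) ⇒ [3,20,17,16,13,11,10,9,8,6,5,19]
j=2: 17≤19, i=1, swap(1,2) ⇒ [3,17,20,16,13,11,10,9,8,6,5,19]
j=3: 16≤19, i=2, swap(2,3) ⇒ [3,17,16,20,13,11,10,9,8,6,5,19]
j=4: 13≤19, i=3, swap(3,4) ⇒ [3,17,16,13,20,11,10,9,8,6,5,19]
(after j=4) data = [3,17,16,13,20,11,10,9,8,6,5,19]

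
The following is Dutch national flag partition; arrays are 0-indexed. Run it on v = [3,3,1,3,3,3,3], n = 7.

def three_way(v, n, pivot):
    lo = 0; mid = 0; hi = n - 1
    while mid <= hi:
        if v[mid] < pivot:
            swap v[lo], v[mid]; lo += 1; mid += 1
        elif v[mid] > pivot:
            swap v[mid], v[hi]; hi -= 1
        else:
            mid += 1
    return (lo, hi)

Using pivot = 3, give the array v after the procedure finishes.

[1,3,3,3,3,3,3]

pivot = 3; lo=0, mid=0, hi=6
v[mid]=3=3: mid=1
v[mid]=3=3: mid=2
v[mid]=1<3: swap v[0],v[2]; lo=1,mid=3 → [1,3,3,3,3,3,3]
v[mid]=3=3: mid=4
v[mid]=3=3: mid=5
v[mid]=3=3: mid=6
v[mid]=3=3: mid=7
end: lo=1, hi=6; v = [1,3,3,3,3,3,3]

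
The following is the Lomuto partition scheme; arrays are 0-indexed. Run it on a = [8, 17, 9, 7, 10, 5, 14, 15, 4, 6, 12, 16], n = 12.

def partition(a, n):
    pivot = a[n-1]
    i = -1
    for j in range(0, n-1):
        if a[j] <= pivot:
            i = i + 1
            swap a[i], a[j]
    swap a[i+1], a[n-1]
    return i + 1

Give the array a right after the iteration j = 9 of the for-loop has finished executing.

pivot = a[11] = 16; i = -1
j=0: a[0]=8 ≤ 16 → i=0, swap a[0],a[0] (no change) → [8, 17, 9, 7, 10, 5, 14, 15, 4, 6, 12, 16]
j=1: a[1]=17 > 16 → no swap
j=2: a[2]=9 ≤ 16 → i=1, swap a[1],a[2] → [8, 9, 17, 7, 10, 5, 14, 15, 4, 6, 12, 16]
j=3: a[3]=7 ≤ 16 → i=2, swap a[2],a[3] → [8, 9, 7, 17, 10, 5, 14, 15, 4, 6, 12, 16]
j=4: a[4]=10 ≤ 16 → i=3, swap a[3],a[4] → [8, 9, 7, 10, 17, 5, 14, 15, 4, 6, 12, 16]
j=5: a[5]=5 ≤ 16 → i=4, swap a[4],a[5] → [8, 9, 7, 10, 5, 17, 14, 15, 4, 6, 12, 16]
j=6: a[6]=14 ≤ 16 → i=5, swap a[5],a[6] → [8, 9, 7, 10, 5, 14, 17, 15, 4, 6, 12, 16]
j=7: a[7]=15 ≤ 16 → i=6, swap a[6],a[7] → [8, 9, 7, 10, 5, 14, 15, 17, 4, 6, 12, 16]
j=8: a[8]=4 ≤ 16 → i=7, swap a[7],a[8] → [8, 9, 7, 10, 5, 14, 15, 4, 17, 6, 12, 16]
j=9: a[9]=6 ≤ 16 → i=8, swap a[8],a[9] → [8, 9, 7, 10, 5, 14, 15, 4, 6, 17, 12, 16]
(after j=9) a = [8, 9, 7, 10, 5, 14, 15, 4, 6, 17, 12, 16]

[8, 9, 7, 10, 5, 14, 15, 4, 6, 17, 12, 16]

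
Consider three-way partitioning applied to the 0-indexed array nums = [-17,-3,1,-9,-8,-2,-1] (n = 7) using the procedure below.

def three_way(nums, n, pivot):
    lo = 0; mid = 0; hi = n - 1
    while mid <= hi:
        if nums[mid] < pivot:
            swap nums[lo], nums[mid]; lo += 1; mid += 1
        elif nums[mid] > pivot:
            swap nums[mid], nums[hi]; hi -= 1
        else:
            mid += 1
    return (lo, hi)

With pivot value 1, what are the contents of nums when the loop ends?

[-17,-3,-9,-8,-2,-1,1]

pivot = 1; lo=0, mid=0, hi=6
nums[mid]=-17<1: swap nums[0],nums[0]; lo=1,mid=1 → [-17,-3,1,-9,-8,-2,-1]
nums[mid]=-3<1: swap nums[1],nums[1]; lo=2,mid=2 → [-17,-3,1,-9,-8,-2,-1]
nums[mid]=1=1: mid=3
nums[mid]=-9<1: swap nums[2],nums[3]; lo=3,mid=4 → [-17,-3,-9,1,-8,-2,-1]
nums[mid]=-8<1: swap nums[3],nums[4]; lo=4,mid=5 → [-17,-3,-9,-8,1,-2,-1]
nums[mid]=-2<1: swap nums[4],nums[5]; lo=5,mid=6 → [-17,-3,-9,-8,-2,1,-1]
nums[mid]=-1<1: swap nums[5],nums[6]; lo=6,mid=7 → [-17,-3,-9,-8,-2,-1,1]
end: lo=6, hi=6; nums = [-17,-3,-9,-8,-2,-1,1]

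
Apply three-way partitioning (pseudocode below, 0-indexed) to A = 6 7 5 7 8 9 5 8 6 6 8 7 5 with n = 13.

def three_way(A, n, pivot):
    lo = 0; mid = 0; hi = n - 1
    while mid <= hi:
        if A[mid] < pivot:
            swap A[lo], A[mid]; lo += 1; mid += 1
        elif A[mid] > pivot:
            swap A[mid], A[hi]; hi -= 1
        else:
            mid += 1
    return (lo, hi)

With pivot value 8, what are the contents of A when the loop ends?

6 7 5 7 5 5 6 6 7 8 8 8 9

lo=0 mid=0 hi=12
6<8: swap(0,0), lo=1 mid=1 ⇒ 6 7 5 7 8 9 5 8 6 6 8 7 5
7<8: swap(1,1), lo=2 mid=2 ⇒ 6 7 5 7 8 9 5 8 6 6 8 7 5
5<8: swap(2,2), lo=3 mid=3 ⇒ 6 7 5 7 8 9 5 8 6 6 8 7 5
7<8: swap(3,3), lo=4 mid=4 ⇒ 6 7 5 7 8 9 5 8 6 6 8 7 5
8=8: mid=5
9>8: swap(5,12), hi=11 ⇒ 6 7 5 7 8 5 5 8 6 6 8 7 9
5<8: swap(4,5), lo=5 mid=6 ⇒ 6 7 5 7 5 8 5 8 6 6 8 7 9
5<8: swap(5,6), lo=6 mid=7 ⇒ 6 7 5 7 5 5 8 8 6 6 8 7 9
8=8: mid=8
6<8: swap(6,8), lo=7 mid=9 ⇒ 6 7 5 7 5 5 6 8 8 6 8 7 9
6<8: swap(7,9), lo=8 mid=10 ⇒ 6 7 5 7 5 5 6 6 8 8 8 7 9
8=8: mid=11
7<8: swap(8,11), lo=9 mid=12 ⇒ 6 7 5 7 5 5 6 6 7 8 8 8 9
done. lo=9 hi=11; A=6 7 5 7 5 5 6 6 7 8 8 8 9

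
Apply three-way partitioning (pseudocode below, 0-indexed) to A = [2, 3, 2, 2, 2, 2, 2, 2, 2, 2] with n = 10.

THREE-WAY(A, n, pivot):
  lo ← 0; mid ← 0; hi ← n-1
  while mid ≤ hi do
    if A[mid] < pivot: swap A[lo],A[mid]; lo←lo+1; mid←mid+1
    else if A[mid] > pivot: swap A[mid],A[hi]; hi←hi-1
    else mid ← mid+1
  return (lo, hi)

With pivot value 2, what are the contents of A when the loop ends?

pivot = 2; lo=0, mid=0, hi=9
A[mid]=2=2: mid=1
A[mid]=3>2: swap A[1],A[9]; hi=8 → [2, 2, 2, 2, 2, 2, 2, 2, 2, 3]
A[mid]=2=2: mid=2
A[mid]=2=2: mid=3
A[mid]=2=2: mid=4
A[mid]=2=2: mid=5
A[mid]=2=2: mid=6
A[mid]=2=2: mid=7
A[mid]=2=2: mid=8
A[mid]=2=2: mid=9
end: lo=0, hi=8; A = [2, 2, 2, 2, 2, 2, 2, 2, 2, 3]

[2, 2, 2, 2, 2, 2, 2, 2, 2, 3]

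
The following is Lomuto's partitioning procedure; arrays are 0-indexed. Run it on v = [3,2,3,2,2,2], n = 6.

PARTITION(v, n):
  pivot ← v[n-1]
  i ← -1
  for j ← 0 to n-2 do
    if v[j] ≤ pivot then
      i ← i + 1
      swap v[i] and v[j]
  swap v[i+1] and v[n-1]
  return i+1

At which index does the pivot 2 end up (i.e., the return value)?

pivot = v[5] = 2; i = -1
j=0: v[0]=3 > 2 → no swap
j=1: v[1]=2 ≤ 2 → i=0, swap v[0],v[1] → [2,3,3,2,2,2]
j=2: v[2]=3 > 2 → no swap
j=3: v[3]=2 ≤ 2 → i=1, swap v[1],v[3] → [2,2,3,3,2,2]
j=4: v[4]=2 ≤ 2 → i=2, swap v[2],v[4] → [2,2,2,3,3,2]
final swap v[3],v[5] → [2,2,2,2,3,3]; return 3

3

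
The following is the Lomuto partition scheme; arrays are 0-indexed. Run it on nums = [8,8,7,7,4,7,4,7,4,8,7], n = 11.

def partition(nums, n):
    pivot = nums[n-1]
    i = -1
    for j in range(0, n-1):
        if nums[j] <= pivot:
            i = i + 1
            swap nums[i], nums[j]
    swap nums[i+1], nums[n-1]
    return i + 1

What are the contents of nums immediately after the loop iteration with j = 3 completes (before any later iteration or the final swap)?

pivot = nums[10] = 7; i = -1
j=0: nums[0]=8 > 7 → no swap
j=1: nums[1]=8 > 7 → no swap
j=2: nums[2]=7 ≤ 7 → i=0, swap nums[0],nums[2] → [7,8,8,7,4,7,4,7,4,8,7]
j=3: nums[3]=7 ≤ 7 → i=1, swap nums[1],nums[3] → [7,7,8,8,4,7,4,7,4,8,7]
(after j=3) nums = [7,7,8,8,4,7,4,7,4,8,7]

[7,7,8,8,4,7,4,7,4,8,7]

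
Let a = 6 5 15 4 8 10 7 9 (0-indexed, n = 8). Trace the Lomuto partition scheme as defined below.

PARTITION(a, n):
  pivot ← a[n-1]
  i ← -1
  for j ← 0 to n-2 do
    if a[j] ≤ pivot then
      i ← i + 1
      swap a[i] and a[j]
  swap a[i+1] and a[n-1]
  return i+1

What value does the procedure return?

pivot = a[7] = 9; i = -1
j=0: a[0]=6 ≤ 9 → i=0, swap a[0],a[0] (no change) → 6 5 15 4 8 10 7 9
j=1: a[1]=5 ≤ 9 → i=1, swap a[1],a[1] (no change) → 6 5 15 4 8 10 7 9
j=2: a[2]=15 > 9 → no swap
j=3: a[3]=4 ≤ 9 → i=2, swap a[2],a[3] → 6 5 4 15 8 10 7 9
j=4: a[4]=8 ≤ 9 → i=3, swap a[3],a[4] → 6 5 4 8 15 10 7 9
j=5: a[5]=10 > 9 → no swap
j=6: a[6]=7 ≤ 9 → i=4, swap a[4],a[6] → 6 5 4 8 7 10 15 9
final swap a[5],a[7] → 6 5 4 8 7 9 15 10; return 5

5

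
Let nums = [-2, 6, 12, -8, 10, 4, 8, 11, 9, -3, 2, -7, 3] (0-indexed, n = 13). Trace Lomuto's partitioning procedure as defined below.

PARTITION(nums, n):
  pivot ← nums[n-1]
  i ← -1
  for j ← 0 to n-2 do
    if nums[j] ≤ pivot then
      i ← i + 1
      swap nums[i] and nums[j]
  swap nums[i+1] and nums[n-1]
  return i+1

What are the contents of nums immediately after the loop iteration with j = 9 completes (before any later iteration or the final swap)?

[-2, -8, -3, 6, 10, 4, 8, 11, 9, 12, 2, -7, 3]

pivot = nums[12] = 3; i = -1
j=0: nums[0]=-2 ≤ 3 → i=0, swap nums[0],nums[0] (no change) → [-2, 6, 12, -8, 10, 4, 8, 11, 9, -3, 2, -7, 3]
j=1: nums[1]=6 > 3 → no swap
j=2: nums[2]=12 > 3 → no swap
j=3: nums[3]=-8 ≤ 3 → i=1, swap nums[1],nums[3] → [-2, -8, 12, 6, 10, 4, 8, 11, 9, -3, 2, -7, 3]
j=4: nums[4]=10 > 3 → no swap
j=5: nums[5]=4 > 3 → no swap
j=6: nums[6]=8 > 3 → no swap
j=7: nums[7]=11 > 3 → no swap
j=8: nums[8]=9 > 3 → no swap
j=9: nums[9]=-3 ≤ 3 → i=2, swap nums[2],nums[9] → [-2, -8, -3, 6, 10, 4, 8, 11, 9, 12, 2, -7, 3]
(after j=9) nums = [-2, -8, -3, 6, 10, 4, 8, 11, 9, 12, 2, -7, 3]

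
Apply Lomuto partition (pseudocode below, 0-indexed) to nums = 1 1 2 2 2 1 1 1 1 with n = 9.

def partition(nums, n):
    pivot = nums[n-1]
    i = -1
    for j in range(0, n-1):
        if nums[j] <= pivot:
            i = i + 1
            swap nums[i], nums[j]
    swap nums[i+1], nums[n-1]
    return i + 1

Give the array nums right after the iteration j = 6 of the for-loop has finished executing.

1 1 1 1 2 2 2 1 1

pivot=1, i=-1
j=0: 1≤1, i=0, swap(0,0) ⇒ 1 1 2 2 2 1 1 1 1
j=1: 1≤1, i=1, swap(1,1) ⇒ 1 1 2 2 2 1 1 1 1
j=2: 2>1, skip
j=3: 2>1, skip
j=4: 2>1, skip
j=5: 1≤1, i=2, swap(2,5) ⇒ 1 1 1 2 2 2 1 1 1
j=6: 1≤1, i=3, swap(3,6) ⇒ 1 1 1 1 2 2 2 1 1
(after j=6) nums = 1 1 1 1 2 2 2 1 1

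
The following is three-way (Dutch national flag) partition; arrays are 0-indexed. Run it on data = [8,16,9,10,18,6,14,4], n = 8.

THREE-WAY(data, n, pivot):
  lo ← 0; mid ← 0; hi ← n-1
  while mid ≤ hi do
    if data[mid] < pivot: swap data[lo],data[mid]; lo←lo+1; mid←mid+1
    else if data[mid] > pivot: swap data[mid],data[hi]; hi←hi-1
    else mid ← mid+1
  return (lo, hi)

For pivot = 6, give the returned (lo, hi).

(1, 1)

lo=0 mid=0 hi=7
8>6: swap(0,7), hi=6 ⇒ [4,16,9,10,18,6,14,8]
4<6: swap(0,0), lo=1 mid=1 ⇒ [4,16,9,10,18,6,14,8]
16>6: swap(1,6), hi=5 ⇒ [4,14,9,10,18,6,16,8]
14>6: swap(1,5), hi=4 ⇒ [4,6,9,10,18,14,16,8]
6=6: mid=2
9>6: swap(2,4), hi=3 ⇒ [4,6,18,10,9,14,16,8]
18>6: swap(2,3), hi=2 ⇒ [4,6,10,18,9,14,16,8]
10>6: swap(2,2), hi=1 ⇒ [4,6,10,18,9,14,16,8]
done. lo=1 hi=1; data=[4,6,10,18,9,14,16,8]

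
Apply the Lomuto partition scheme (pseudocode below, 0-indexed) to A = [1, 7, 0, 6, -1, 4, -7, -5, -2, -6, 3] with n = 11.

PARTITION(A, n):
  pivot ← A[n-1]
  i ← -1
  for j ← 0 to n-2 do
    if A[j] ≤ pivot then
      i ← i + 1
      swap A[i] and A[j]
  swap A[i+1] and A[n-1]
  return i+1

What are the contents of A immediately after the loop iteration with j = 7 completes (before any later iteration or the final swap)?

[1, 0, -1, -7, -5, 4, 6, 7, -2, -6, 3]

pivot = A[10] = 3; i = -1
j=0: A[0]=1 ≤ 3 → i=0, swap A[0],A[0] (no change) → [1, 7, 0, 6, -1, 4, -7, -5, -2, -6, 3]
j=1: A[1]=7 > 3 → no swap
j=2: A[2]=0 ≤ 3 → i=1, swap A[1],A[2] → [1, 0, 7, 6, -1, 4, -7, -5, -2, -6, 3]
j=3: A[3]=6 > 3 → no swap
j=4: A[4]=-1 ≤ 3 → i=2, swap A[2],A[4] → [1, 0, -1, 6, 7, 4, -7, -5, -2, -6, 3]
j=5: A[5]=4 > 3 → no swap
j=6: A[6]=-7 ≤ 3 → i=3, swap A[3],A[6] → [1, 0, -1, -7, 7, 4, 6, -5, -2, -6, 3]
j=7: A[7]=-5 ≤ 3 → i=4, swap A[4],A[7] → [1, 0, -1, -7, -5, 4, 6, 7, -2, -6, 3]
(after j=7) A = [1, 0, -1, -7, -5, 4, 6, 7, -2, -6, 3]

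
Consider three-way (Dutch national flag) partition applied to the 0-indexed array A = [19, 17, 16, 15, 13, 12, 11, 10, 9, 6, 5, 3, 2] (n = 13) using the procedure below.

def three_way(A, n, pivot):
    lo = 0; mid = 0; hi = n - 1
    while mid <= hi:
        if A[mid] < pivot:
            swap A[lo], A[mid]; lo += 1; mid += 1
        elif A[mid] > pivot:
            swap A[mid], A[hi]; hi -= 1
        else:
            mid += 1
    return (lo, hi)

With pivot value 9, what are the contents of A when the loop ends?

pivot = 9; lo=0, mid=0, hi=12
A[mid]=19>9: swap A[0],A[12]; hi=11 → [2, 17, 16, 15, 13, 12, 11, 10, 9, 6, 5, 3, 19]
A[mid]=2<9: swap A[0],A[0]; lo=1,mid=1 → [2, 17, 16, 15, 13, 12, 11, 10, 9, 6, 5, 3, 19]
A[mid]=17>9: swap A[1],A[11]; hi=10 → [2, 3, 16, 15, 13, 12, 11, 10, 9, 6, 5, 17, 19]
A[mid]=3<9: swap A[1],A[1]; lo=2,mid=2 → [2, 3, 16, 15, 13, 12, 11, 10, 9, 6, 5, 17, 19]
A[mid]=16>9: swap A[2],A[10]; hi=9 → [2, 3, 5, 15, 13, 12, 11, 10, 9, 6, 16, 17, 19]
A[mid]=5<9: swap A[2],A[2]; lo=3,mid=3 → [2, 3, 5, 15, 13, 12, 11, 10, 9, 6, 16, 17, 19]
A[mid]=15>9: swap A[3],A[9]; hi=8 → [2, 3, 5, 6, 13, 12, 11, 10, 9, 15, 16, 17, 19]
A[mid]=6<9: swap A[3],A[3]; lo=4,mid=4 → [2, 3, 5, 6, 13, 12, 11, 10, 9, 15, 16, 17, 19]
A[mid]=13>9: swap A[4],A[8]; hi=7 → [2, 3, 5, 6, 9, 12, 11, 10, 13, 15, 16, 17, 19]
A[mid]=9=9: mid=5
A[mid]=12>9: swap A[5],A[7]; hi=6 → [2, 3, 5, 6, 9, 10, 11, 12, 13, 15, 16, 17, 19]
A[mid]=10>9: swap A[5],A[6]; hi=5 → [2, 3, 5, 6, 9, 11, 10, 12, 13, 15, 16, 17, 19]
A[mid]=11>9: swap A[5],A[5]; hi=4 → [2, 3, 5, 6, 9, 11, 10, 12, 13, 15, 16, 17, 19]
end: lo=4, hi=4; A = [2, 3, 5, 6, 9, 11, 10, 12, 13, 15, 16, 17, 19]

[2, 3, 5, 6, 9, 11, 10, 12, 13, 15, 16, 17, 19]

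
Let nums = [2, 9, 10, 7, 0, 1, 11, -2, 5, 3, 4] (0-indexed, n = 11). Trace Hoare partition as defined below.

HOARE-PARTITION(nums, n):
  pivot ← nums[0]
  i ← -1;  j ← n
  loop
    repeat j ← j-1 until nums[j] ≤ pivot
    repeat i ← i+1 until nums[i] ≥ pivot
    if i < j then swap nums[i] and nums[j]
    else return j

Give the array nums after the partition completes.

[-2, 1, 0, 7, 10, 9, 11, 2, 5, 3, 4]

pivot = nums[0] = 2; i = -1, j = 11
j→7 (nums[7]=-2≤2), i→0 (nums[0]=2≥2); i<j, swap → [-2, 9, 10, 7, 0, 1, 11, 2, 5, 3, 4]
j→5 (nums[5]=1≤2), i→1 (nums[1]=9≥2); i<j, swap → [-2, 1, 10, 7, 0, 9, 11, 2, 5, 3, 4]
j→4 (nums[4]=0≤2), i→2 (nums[2]=10≥2); i<j, swap → [-2, 1, 0, 7, 10, 9, 11, 2, 5, 3, 4]
j→2, i→3; i≥j, return j=2. nums = [-2, 1, 0, 7, 10, 9, 11, 2, 5, 3, 4]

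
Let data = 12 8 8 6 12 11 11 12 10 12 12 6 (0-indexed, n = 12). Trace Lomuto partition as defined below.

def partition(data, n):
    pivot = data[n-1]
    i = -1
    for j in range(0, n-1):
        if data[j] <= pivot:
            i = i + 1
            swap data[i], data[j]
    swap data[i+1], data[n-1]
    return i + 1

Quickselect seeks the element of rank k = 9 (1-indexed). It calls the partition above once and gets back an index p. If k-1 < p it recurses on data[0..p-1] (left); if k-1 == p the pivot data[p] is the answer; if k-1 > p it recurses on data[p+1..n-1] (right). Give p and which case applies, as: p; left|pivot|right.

1; right

pivot=6, i=-1
j=0: 12>6, skip
j=1: 8>6, skip
j=2: 8>6, skip
j=3: 6≤6, i=0, swap(0,3) ⇒ 6 8 8 12 12 11 11 12 10 12 12 6
j=4: 12>6, skip
j=5: 11>6, skip
j=6: 11>6, skip
j=7: 12>6, skip
j=8: 10>6, skip
j=9: 12>6, skip
j=10: 12>6, skip
swap(1,11) ⇒ 6 6 8 12 12 11 11 12 10 12 12 8; return 1
p = 1; k-1 = 8 > 1 ⇒ right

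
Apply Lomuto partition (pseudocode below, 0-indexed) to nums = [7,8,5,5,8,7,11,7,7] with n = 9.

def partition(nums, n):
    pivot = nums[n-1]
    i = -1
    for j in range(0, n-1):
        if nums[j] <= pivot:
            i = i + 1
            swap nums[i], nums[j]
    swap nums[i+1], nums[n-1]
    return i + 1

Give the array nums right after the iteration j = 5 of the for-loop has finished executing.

pivot=7, i=-1
j=0: 7≤7, i=0, swap(0,0) ⇒ [7,8,5,5,8,7,11,7,7]
j=1: 8>7, skip
j=2: 5≤7, i=1, swap(1,2) ⇒ [7,5,8,5,8,7,11,7,7]
j=3: 5≤7, i=2, swap(2,3) ⇒ [7,5,5,8,8,7,11,7,7]
j=4: 8>7, skip
j=5: 7≤7, i=3, swap(3,5) ⇒ [7,5,5,7,8,8,11,7,7]
(after j=5) nums = [7,5,5,7,8,8,11,7,7]

[7,5,5,7,8,8,11,7,7]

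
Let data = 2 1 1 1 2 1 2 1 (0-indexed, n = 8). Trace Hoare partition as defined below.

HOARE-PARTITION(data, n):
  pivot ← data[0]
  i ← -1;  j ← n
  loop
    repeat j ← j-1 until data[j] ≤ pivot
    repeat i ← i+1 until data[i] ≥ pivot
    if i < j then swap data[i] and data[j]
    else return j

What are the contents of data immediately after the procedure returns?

1 1 1 1 2 1 2 2

pivot=2
j stops at 7 (1), i stops at 0 (2); swap ⇒ 1 1 1 1 2 1 2 2
j stops at 6 (2), i stops at 4 (2); swap ⇒ 1 1 1 1 2 1 2 2
j stops at 5, i stops at 6; i≥j ⇒ return 5. data=1 1 1 1 2 1 2 2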